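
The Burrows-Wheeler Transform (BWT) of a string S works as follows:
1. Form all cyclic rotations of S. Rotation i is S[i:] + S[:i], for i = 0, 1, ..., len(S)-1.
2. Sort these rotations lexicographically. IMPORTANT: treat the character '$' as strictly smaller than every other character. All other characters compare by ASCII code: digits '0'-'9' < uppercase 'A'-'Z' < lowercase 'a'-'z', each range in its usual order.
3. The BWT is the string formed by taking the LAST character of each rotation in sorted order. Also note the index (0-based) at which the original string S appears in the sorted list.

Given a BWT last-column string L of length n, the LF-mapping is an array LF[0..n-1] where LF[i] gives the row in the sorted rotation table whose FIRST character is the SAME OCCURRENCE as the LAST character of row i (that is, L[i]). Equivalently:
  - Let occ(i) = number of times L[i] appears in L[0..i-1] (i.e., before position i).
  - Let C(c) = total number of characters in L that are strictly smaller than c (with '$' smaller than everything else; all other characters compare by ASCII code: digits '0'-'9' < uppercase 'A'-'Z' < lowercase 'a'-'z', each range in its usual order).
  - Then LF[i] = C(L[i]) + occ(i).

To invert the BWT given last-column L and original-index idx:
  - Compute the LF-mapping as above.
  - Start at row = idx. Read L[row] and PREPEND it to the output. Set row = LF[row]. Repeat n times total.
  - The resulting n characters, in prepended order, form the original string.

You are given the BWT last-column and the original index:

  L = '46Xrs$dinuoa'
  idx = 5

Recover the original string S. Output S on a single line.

LF mapping: 1 2 3 9 10 0 5 6 7 11 8 4
Walk LF starting at row 5, prepending L[row]:
  step 1: row=5, L[5]='$', prepend. Next row=LF[5]=0
  step 2: row=0, L[0]='4', prepend. Next row=LF[0]=1
  step 3: row=1, L[1]='6', prepend. Next row=LF[1]=2
  step 4: row=2, L[2]='X', prepend. Next row=LF[2]=3
  step 5: row=3, L[3]='r', prepend. Next row=LF[3]=9
  step 6: row=9, L[9]='u', prepend. Next row=LF[9]=11
  step 7: row=11, L[11]='a', prepend. Next row=LF[11]=4
  step 8: row=4, L[4]='s', prepend. Next row=LF[4]=10
  step 9: row=10, L[10]='o', prepend. Next row=LF[10]=8
  step 10: row=8, L[8]='n', prepend. Next row=LF[8]=7
  step 11: row=7, L[7]='i', prepend. Next row=LF[7]=6
  step 12: row=6, L[6]='d', prepend. Next row=LF[6]=5
Reversed output: dinosaurX64$

Answer: dinosaurX64$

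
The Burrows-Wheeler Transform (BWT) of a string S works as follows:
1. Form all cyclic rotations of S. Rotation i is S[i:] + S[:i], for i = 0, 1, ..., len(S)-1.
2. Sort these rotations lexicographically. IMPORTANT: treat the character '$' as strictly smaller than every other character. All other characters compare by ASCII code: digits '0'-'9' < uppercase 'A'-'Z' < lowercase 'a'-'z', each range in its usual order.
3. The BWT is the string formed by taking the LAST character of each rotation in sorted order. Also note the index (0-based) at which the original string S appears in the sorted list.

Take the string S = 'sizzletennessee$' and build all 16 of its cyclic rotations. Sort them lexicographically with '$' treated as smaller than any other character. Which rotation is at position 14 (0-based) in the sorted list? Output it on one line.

Answer: zletennessee$siz

Derivation:
All 16 rotations (rotation i = S[i:]+S[:i]):
  rot[0] = sizzletennessee$
  rot[1] = izzletennessee$s
  rot[2] = zzletennessee$si
  rot[3] = zletennessee$siz
  rot[4] = letennessee$sizz
  rot[5] = etennessee$sizzl
  rot[6] = tennessee$sizzle
  rot[7] = ennessee$sizzlet
  rot[8] = nnessee$sizzlete
  rot[9] = nessee$sizzleten
  rot[10] = essee$sizzletenn
  rot[11] = ssee$sizzletenne
  rot[12] = see$sizzletennes
  rot[13] = ee$sizzletenness
  rot[14] = e$sizzletennesse
  rot[15] = $sizzletennessee
Sorted (with $ < everything):
  sorted[0] = $sizzletennessee
  sorted[1] = e$sizzletennesse
  sorted[2] = ee$sizzletenness
  sorted[3] = ennessee$sizzlet
  sorted[4] = essee$sizzletenn
  sorted[5] = etennessee$sizzl
  sorted[6] = izzletennessee$s
  sorted[7] = letennessee$sizz
  sorted[8] = nessee$sizzleten
  sorted[9] = nnessee$sizzlete
  sorted[10] = see$sizzletennes
  sorted[11] = sizzletennessee$
  sorted[12] = ssee$sizzletenne
  sorted[13] = tennessee$sizzle
  sorted[14] = zletennessee$siz
  sorted[15] = zzletennessee$si
sorted[14] = zletennessee$siz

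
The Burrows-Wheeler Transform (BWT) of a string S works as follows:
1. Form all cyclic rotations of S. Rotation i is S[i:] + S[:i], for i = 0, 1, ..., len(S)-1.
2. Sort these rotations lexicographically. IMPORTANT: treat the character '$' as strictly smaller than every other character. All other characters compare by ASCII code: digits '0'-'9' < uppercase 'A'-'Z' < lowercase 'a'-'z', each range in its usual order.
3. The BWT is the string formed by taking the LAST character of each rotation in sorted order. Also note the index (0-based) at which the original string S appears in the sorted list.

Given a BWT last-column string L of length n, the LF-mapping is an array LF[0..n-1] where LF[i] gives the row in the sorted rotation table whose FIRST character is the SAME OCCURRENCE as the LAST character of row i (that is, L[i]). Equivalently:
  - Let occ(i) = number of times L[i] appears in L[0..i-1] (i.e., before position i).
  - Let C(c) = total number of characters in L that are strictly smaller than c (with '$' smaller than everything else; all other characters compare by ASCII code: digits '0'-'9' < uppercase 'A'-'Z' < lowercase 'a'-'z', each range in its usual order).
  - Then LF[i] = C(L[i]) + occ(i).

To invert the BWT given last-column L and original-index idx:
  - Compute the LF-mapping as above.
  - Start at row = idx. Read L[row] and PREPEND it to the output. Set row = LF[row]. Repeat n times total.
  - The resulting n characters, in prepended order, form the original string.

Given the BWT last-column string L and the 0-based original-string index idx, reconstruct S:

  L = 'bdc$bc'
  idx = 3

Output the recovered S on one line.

LF mapping: 1 5 3 0 2 4
Walk LF starting at row 3, prepending L[row]:
  step 1: row=3, L[3]='$', prepend. Next row=LF[3]=0
  step 2: row=0, L[0]='b', prepend. Next row=LF[0]=1
  step 3: row=1, L[1]='d', prepend. Next row=LF[1]=5
  step 4: row=5, L[5]='c', prepend. Next row=LF[5]=4
  step 5: row=4, L[4]='b', prepend. Next row=LF[4]=2
  step 6: row=2, L[2]='c', prepend. Next row=LF[2]=3
Reversed output: cbcdb$

Answer: cbcdb$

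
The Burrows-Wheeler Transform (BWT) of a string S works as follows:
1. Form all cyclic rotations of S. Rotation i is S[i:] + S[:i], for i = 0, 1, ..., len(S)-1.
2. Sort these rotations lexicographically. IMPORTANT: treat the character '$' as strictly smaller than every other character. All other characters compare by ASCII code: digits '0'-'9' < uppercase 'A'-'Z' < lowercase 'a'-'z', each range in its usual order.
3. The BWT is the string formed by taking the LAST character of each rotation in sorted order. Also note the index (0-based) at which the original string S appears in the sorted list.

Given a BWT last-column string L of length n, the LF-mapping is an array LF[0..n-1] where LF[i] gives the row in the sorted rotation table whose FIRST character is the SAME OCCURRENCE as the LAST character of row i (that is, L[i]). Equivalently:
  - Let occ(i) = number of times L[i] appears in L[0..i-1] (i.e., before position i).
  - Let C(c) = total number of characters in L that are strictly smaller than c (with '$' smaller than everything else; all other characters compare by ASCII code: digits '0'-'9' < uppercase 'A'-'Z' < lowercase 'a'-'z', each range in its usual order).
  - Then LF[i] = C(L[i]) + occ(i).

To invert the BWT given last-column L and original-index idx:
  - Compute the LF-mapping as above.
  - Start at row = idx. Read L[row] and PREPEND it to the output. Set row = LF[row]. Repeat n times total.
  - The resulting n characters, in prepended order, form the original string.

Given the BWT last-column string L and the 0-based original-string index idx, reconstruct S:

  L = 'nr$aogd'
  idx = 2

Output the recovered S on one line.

Answer: dragon$

Derivation:
LF mapping: 4 6 0 1 5 3 2
Walk LF starting at row 2, prepending L[row]:
  step 1: row=2, L[2]='$', prepend. Next row=LF[2]=0
  step 2: row=0, L[0]='n', prepend. Next row=LF[0]=4
  step 3: row=4, L[4]='o', prepend. Next row=LF[4]=5
  step 4: row=5, L[5]='g', prepend. Next row=LF[5]=3
  step 5: row=3, L[3]='a', prepend. Next row=LF[3]=1
  step 6: row=1, L[1]='r', prepend. Next row=LF[1]=6
  step 7: row=6, L[6]='d', prepend. Next row=LF[6]=2
Reversed output: dragon$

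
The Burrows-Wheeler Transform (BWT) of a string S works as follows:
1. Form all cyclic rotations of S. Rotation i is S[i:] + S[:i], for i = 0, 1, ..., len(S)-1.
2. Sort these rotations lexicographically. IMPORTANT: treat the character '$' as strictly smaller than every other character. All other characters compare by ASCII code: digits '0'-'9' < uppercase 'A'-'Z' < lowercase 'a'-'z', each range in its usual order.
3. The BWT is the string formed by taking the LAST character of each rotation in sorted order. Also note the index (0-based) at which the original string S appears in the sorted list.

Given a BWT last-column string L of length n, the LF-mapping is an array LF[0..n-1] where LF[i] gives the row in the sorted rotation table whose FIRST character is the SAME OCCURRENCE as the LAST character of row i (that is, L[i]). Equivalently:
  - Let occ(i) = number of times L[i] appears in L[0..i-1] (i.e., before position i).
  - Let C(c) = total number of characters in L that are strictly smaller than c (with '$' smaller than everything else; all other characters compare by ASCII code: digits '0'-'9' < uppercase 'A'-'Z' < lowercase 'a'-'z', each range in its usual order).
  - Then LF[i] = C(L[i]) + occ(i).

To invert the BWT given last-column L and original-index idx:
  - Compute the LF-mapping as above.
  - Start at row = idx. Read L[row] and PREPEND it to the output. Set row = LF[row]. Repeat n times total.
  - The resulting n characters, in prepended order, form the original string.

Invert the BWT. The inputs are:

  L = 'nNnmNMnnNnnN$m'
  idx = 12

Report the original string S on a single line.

Answer: nnNMNnmnnmNNn$

Derivation:
LF mapping: 8 2 9 6 3 1 10 11 4 12 13 5 0 7
Walk LF starting at row 12, prepending L[row]:
  step 1: row=12, L[12]='$', prepend. Next row=LF[12]=0
  step 2: row=0, L[0]='n', prepend. Next row=LF[0]=8
  step 3: row=8, L[8]='N', prepend. Next row=LF[8]=4
  step 4: row=4, L[4]='N', prepend. Next row=LF[4]=3
  step 5: row=3, L[3]='m', prepend. Next row=LF[3]=6
  step 6: row=6, L[6]='n', prepend. Next row=LF[6]=10
  step 7: row=10, L[10]='n', prepend. Next row=LF[10]=13
  step 8: row=13, L[13]='m', prepend. Next row=LF[13]=7
  step 9: row=7, L[7]='n', prepend. Next row=LF[7]=11
  step 10: row=11, L[11]='N', prepend. Next row=LF[11]=5
  step 11: row=5, L[5]='M', prepend. Next row=LF[5]=1
  step 12: row=1, L[1]='N', prepend. Next row=LF[1]=2
  step 13: row=2, L[2]='n', prepend. Next row=LF[2]=9
  step 14: row=9, L[9]='n', prepend. Next row=LF[9]=12
Reversed output: nnNMNnmnnmNNn$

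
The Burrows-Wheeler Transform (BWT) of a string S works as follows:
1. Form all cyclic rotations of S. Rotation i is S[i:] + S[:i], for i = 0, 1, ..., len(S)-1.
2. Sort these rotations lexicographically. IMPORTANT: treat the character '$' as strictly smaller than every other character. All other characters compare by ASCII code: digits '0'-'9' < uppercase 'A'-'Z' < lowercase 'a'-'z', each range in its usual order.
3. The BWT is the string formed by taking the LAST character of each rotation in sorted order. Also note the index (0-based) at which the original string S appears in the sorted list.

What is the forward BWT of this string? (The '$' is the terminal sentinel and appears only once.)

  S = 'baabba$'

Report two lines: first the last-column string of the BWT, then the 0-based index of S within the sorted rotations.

Answer: abbab$a
5

Derivation:
All 7 rotations (rotation i = S[i:]+S[:i]):
  rot[0] = baabba$
  rot[1] = aabba$b
  rot[2] = abba$ba
  rot[3] = bba$baa
  rot[4] = ba$baab
  rot[5] = a$baabb
  rot[6] = $baabba
Sorted (with $ < everything):
  sorted[0] = $baabba  (last char: 'a')
  sorted[1] = a$baabb  (last char: 'b')
  sorted[2] = aabba$b  (last char: 'b')
  sorted[3] = abba$ba  (last char: 'a')
  sorted[4] = ba$baab  (last char: 'b')
  sorted[5] = baabba$  (last char: '$')
  sorted[6] = bba$baa  (last char: 'a')
Last column: abbab$a
Original string S is at sorted index 5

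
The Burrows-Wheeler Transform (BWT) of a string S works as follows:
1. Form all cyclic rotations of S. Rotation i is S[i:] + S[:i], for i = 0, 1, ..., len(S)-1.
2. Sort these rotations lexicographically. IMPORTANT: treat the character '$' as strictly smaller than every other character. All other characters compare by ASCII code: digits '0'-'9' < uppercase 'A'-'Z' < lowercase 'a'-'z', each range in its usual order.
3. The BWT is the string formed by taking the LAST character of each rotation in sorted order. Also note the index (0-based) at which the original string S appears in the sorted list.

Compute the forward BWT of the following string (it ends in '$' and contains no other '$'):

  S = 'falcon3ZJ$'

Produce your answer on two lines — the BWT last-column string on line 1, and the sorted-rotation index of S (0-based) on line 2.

All 10 rotations (rotation i = S[i:]+S[:i]):
  rot[0] = falcon3ZJ$
  rot[1] = alcon3ZJ$f
  rot[2] = lcon3ZJ$fa
  rot[3] = con3ZJ$fal
  rot[4] = on3ZJ$falc
  rot[5] = n3ZJ$falco
  rot[6] = 3ZJ$falcon
  rot[7] = ZJ$falcon3
  rot[8] = J$falcon3Z
  rot[9] = $falcon3ZJ
Sorted (with $ < everything):
  sorted[0] = $falcon3ZJ  (last char: 'J')
  sorted[1] = 3ZJ$falcon  (last char: 'n')
  sorted[2] = J$falcon3Z  (last char: 'Z')
  sorted[3] = ZJ$falcon3  (last char: '3')
  sorted[4] = alcon3ZJ$f  (last char: 'f')
  sorted[5] = con3ZJ$fal  (last char: 'l')
  sorted[6] = falcon3ZJ$  (last char: '$')
  sorted[7] = lcon3ZJ$fa  (last char: 'a')
  sorted[8] = n3ZJ$falco  (last char: 'o')
  sorted[9] = on3ZJ$falc  (last char: 'c')
Last column: JnZ3fl$aoc
Original string S is at sorted index 6

Answer: JnZ3fl$aoc
6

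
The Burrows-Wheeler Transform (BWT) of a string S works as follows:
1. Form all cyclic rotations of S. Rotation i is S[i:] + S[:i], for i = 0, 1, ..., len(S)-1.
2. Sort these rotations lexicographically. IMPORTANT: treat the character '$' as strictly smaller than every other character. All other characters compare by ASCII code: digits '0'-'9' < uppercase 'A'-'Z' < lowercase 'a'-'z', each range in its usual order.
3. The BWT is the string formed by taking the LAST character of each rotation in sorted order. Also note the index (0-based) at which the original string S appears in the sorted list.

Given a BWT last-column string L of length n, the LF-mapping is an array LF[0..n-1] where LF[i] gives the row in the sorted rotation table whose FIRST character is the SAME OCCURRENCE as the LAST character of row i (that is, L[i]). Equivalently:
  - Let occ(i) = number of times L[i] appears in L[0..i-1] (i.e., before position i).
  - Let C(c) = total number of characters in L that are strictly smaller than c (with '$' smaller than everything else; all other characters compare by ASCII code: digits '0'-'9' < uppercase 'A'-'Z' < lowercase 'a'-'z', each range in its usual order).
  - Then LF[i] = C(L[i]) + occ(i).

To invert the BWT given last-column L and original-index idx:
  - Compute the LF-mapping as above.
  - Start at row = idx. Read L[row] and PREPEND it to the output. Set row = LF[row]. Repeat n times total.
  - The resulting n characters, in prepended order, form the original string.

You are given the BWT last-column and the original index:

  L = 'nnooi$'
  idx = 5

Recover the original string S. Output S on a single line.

LF mapping: 2 3 4 5 1 0
Walk LF starting at row 5, prepending L[row]:
  step 1: row=5, L[5]='$', prepend. Next row=LF[5]=0
  step 2: row=0, L[0]='n', prepend. Next row=LF[0]=2
  step 3: row=2, L[2]='o', prepend. Next row=LF[2]=4
  step 4: row=4, L[4]='i', prepend. Next row=LF[4]=1
  step 5: row=1, L[1]='n', prepend. Next row=LF[1]=3
  step 6: row=3, L[3]='o', prepend. Next row=LF[3]=5
Reversed output: onion$

Answer: onion$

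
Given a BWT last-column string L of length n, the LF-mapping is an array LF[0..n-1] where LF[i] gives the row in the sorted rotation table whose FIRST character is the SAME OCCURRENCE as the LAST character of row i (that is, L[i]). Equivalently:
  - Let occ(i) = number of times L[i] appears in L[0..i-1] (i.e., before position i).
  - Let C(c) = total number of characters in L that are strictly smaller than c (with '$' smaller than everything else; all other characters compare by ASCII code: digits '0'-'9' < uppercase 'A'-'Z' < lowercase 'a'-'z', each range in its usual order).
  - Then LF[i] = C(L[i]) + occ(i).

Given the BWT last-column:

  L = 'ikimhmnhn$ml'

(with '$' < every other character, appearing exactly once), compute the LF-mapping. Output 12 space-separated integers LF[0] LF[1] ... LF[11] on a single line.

Char counts: '$':1, 'h':2, 'i':2, 'k':1, 'l':1, 'm':3, 'n':2
C (first-col start): C('$')=0, C('h')=1, C('i')=3, C('k')=5, C('l')=6, C('m')=7, C('n')=10
L[0]='i': occ=0, LF[0]=C('i')+0=3+0=3
L[1]='k': occ=0, LF[1]=C('k')+0=5+0=5
L[2]='i': occ=1, LF[2]=C('i')+1=3+1=4
L[3]='m': occ=0, LF[3]=C('m')+0=7+0=7
L[4]='h': occ=0, LF[4]=C('h')+0=1+0=1
L[5]='m': occ=1, LF[5]=C('m')+1=7+1=8
L[6]='n': occ=0, LF[6]=C('n')+0=10+0=10
L[7]='h': occ=1, LF[7]=C('h')+1=1+1=2
L[8]='n': occ=1, LF[8]=C('n')+1=10+1=11
L[9]='$': occ=0, LF[9]=C('$')+0=0+0=0
L[10]='m': occ=2, LF[10]=C('m')+2=7+2=9
L[11]='l': occ=0, LF[11]=C('l')+0=6+0=6

Answer: 3 5 4 7 1 8 10 2 11 0 9 6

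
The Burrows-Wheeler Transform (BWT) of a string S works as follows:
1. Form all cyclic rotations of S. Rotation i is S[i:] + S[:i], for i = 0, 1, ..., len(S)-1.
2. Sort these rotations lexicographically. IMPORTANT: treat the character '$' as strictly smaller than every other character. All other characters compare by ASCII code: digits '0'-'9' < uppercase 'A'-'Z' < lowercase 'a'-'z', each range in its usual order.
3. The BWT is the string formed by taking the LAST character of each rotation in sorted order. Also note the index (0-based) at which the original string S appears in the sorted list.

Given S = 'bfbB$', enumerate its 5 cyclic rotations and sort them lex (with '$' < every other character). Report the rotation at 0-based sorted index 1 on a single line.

All 5 rotations (rotation i = S[i:]+S[:i]):
  rot[0] = bfbB$
  rot[1] = fbB$b
  rot[2] = bB$bf
  rot[3] = B$bfb
  rot[4] = $bfbB
Sorted (with $ < everything):
  sorted[0] = $bfbB
  sorted[1] = B$bfb
  sorted[2] = bB$bf
  sorted[3] = bfbB$
  sorted[4] = fbB$b
sorted[1] = B$bfb

Answer: B$bfb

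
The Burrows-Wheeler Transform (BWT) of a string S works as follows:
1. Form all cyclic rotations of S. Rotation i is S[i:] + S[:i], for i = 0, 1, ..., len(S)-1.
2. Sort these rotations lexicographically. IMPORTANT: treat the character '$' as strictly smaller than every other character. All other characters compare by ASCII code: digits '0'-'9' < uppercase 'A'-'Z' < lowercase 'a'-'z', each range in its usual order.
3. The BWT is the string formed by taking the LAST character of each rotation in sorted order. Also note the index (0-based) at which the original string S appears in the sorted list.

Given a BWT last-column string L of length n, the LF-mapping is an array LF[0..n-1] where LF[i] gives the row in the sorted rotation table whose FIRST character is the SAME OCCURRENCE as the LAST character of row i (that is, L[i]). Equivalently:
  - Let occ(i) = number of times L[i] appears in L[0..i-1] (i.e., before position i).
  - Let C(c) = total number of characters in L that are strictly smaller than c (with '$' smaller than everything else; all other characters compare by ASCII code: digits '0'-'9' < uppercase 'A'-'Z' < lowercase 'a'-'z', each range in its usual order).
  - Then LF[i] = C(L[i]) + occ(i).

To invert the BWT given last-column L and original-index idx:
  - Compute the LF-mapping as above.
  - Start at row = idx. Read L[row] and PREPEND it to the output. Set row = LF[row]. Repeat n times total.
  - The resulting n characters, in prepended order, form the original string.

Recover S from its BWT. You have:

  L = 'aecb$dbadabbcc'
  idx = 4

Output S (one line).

LF mapping: 1 13 8 4 0 11 5 2 12 3 6 7 9 10
Walk LF starting at row 4, prepending L[row]:
  step 1: row=4, L[4]='$', prepend. Next row=LF[4]=0
  step 2: row=0, L[0]='a', prepend. Next row=LF[0]=1
  step 3: row=1, L[1]='e', prepend. Next row=LF[1]=13
  step 4: row=13, L[13]='c', prepend. Next row=LF[13]=10
  step 5: row=10, L[10]='b', prepend. Next row=LF[10]=6
  step 6: row=6, L[6]='b', prepend. Next row=LF[6]=5
  step 7: row=5, L[5]='d', prepend. Next row=LF[5]=11
  step 8: row=11, L[11]='b', prepend. Next row=LF[11]=7
  step 9: row=7, L[7]='a', prepend. Next row=LF[7]=2
  step 10: row=2, L[2]='c', prepend. Next row=LF[2]=8
  step 11: row=8, L[8]='d', prepend. Next row=LF[8]=12
  step 12: row=12, L[12]='c', prepend. Next row=LF[12]=9
  step 13: row=9, L[9]='a', prepend. Next row=LF[9]=3
  step 14: row=3, L[3]='b', prepend. Next row=LF[3]=4
Reversed output: bacdcabdbbcea$

Answer: bacdcabdbbcea$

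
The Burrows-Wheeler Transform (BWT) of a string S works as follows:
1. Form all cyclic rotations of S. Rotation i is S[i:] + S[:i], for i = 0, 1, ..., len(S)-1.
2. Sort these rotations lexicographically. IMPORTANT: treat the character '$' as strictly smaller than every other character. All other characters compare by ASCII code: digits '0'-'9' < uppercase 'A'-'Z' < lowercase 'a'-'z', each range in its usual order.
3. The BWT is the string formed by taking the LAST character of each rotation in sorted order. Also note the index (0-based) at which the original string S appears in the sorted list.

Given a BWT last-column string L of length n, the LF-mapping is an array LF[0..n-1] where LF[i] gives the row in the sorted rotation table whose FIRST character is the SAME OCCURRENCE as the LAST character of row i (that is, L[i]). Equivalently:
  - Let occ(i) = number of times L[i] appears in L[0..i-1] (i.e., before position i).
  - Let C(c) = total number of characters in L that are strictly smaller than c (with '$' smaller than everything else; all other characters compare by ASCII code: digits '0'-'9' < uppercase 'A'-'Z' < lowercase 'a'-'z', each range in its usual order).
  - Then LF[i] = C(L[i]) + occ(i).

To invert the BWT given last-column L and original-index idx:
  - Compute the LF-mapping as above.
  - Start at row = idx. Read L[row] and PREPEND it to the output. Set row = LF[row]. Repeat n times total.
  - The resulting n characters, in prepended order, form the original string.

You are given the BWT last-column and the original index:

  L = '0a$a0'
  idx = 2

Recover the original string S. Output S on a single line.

Answer: 0aa0$

Derivation:
LF mapping: 1 3 0 4 2
Walk LF starting at row 2, prepending L[row]:
  step 1: row=2, L[2]='$', prepend. Next row=LF[2]=0
  step 2: row=0, L[0]='0', prepend. Next row=LF[0]=1
  step 3: row=1, L[1]='a', prepend. Next row=LF[1]=3
  step 4: row=3, L[3]='a', prepend. Next row=LF[3]=4
  step 5: row=4, L[4]='0', prepend. Next row=LF[4]=2
Reversed output: 0aa0$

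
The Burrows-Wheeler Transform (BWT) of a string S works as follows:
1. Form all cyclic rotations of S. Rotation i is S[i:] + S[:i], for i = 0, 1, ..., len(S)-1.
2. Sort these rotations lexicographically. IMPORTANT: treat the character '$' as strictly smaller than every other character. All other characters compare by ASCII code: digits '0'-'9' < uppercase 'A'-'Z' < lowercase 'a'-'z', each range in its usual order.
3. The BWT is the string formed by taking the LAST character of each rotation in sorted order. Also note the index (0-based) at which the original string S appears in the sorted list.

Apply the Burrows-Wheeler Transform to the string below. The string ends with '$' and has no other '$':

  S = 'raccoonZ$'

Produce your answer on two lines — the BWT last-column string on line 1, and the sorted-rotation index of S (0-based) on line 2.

All 9 rotations (rotation i = S[i:]+S[:i]):
  rot[0] = raccoonZ$
  rot[1] = accoonZ$r
  rot[2] = ccoonZ$ra
  rot[3] = coonZ$rac
  rot[4] = oonZ$racc
  rot[5] = onZ$racco
  rot[6] = nZ$raccoo
  rot[7] = Z$raccoon
  rot[8] = $raccoonZ
Sorted (with $ < everything):
  sorted[0] = $raccoonZ  (last char: 'Z')
  sorted[1] = Z$raccoon  (last char: 'n')
  sorted[2] = accoonZ$r  (last char: 'r')
  sorted[3] = ccoonZ$ra  (last char: 'a')
  sorted[4] = coonZ$rac  (last char: 'c')
  sorted[5] = nZ$raccoo  (last char: 'o')
  sorted[6] = onZ$racco  (last char: 'o')
  sorted[7] = oonZ$racc  (last char: 'c')
  sorted[8] = raccoonZ$  (last char: '$')
Last column: Znracooc$
Original string S is at sorted index 8

Answer: Znracooc$
8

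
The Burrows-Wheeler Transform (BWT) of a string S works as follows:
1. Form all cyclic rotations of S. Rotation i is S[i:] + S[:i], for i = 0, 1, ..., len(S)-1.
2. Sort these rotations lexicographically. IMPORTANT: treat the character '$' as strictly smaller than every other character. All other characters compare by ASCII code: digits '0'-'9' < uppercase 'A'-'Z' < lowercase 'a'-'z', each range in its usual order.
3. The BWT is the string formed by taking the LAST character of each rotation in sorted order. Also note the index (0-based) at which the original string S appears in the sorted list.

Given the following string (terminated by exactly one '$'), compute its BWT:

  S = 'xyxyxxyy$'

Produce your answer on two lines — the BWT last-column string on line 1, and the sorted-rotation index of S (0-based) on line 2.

All 9 rotations (rotation i = S[i:]+S[:i]):
  rot[0] = xyxyxxyy$
  rot[1] = yxyxxyy$x
  rot[2] = xyxxyy$xy
  rot[3] = yxxyy$xyx
  rot[4] = xxyy$xyxy
  rot[5] = xyy$xyxyx
  rot[6] = yy$xyxyxx
  rot[7] = y$xyxyxxy
  rot[8] = $xyxyxxyy
Sorted (with $ < everything):
  sorted[0] = $xyxyxxyy  (last char: 'y')
  sorted[1] = xxyy$xyxy  (last char: 'y')
  sorted[2] = xyxxyy$xy  (last char: 'y')
  sorted[3] = xyxyxxyy$  (last char: '$')
  sorted[4] = xyy$xyxyx  (last char: 'x')
  sorted[5] = y$xyxyxxy  (last char: 'y')
  sorted[6] = yxxyy$xyx  (last char: 'x')
  sorted[7] = yxyxxyy$x  (last char: 'x')
  sorted[8] = yy$xyxyxx  (last char: 'x')
Last column: yyy$xyxxx
Original string S is at sorted index 3

Answer: yyy$xyxxx
3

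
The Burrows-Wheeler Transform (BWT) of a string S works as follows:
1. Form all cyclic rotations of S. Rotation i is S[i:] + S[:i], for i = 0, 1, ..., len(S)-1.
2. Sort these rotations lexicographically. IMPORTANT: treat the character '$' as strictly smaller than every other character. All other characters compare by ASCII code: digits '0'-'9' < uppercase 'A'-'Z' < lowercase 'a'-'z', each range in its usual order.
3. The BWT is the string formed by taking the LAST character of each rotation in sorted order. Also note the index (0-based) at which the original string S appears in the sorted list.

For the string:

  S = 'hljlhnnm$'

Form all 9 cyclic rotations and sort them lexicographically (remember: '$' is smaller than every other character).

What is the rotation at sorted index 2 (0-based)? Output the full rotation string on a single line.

All 9 rotations (rotation i = S[i:]+S[:i]):
  rot[0] = hljlhnnm$
  rot[1] = ljlhnnm$h
  rot[2] = jlhnnm$hl
  rot[3] = lhnnm$hlj
  rot[4] = hnnm$hljl
  rot[5] = nnm$hljlh
  rot[6] = nm$hljlhn
  rot[7] = m$hljlhnn
  rot[8] = $hljlhnnm
Sorted (with $ < everything):
  sorted[0] = $hljlhnnm
  sorted[1] = hljlhnnm$
  sorted[2] = hnnm$hljl
  sorted[3] = jlhnnm$hl
  sorted[4] = lhnnm$hlj
  sorted[5] = ljlhnnm$h
  sorted[6] = m$hljlhnn
  sorted[7] = nm$hljlhn
  sorted[8] = nnm$hljlh
sorted[2] = hnnm$hljl

Answer: hnnm$hljl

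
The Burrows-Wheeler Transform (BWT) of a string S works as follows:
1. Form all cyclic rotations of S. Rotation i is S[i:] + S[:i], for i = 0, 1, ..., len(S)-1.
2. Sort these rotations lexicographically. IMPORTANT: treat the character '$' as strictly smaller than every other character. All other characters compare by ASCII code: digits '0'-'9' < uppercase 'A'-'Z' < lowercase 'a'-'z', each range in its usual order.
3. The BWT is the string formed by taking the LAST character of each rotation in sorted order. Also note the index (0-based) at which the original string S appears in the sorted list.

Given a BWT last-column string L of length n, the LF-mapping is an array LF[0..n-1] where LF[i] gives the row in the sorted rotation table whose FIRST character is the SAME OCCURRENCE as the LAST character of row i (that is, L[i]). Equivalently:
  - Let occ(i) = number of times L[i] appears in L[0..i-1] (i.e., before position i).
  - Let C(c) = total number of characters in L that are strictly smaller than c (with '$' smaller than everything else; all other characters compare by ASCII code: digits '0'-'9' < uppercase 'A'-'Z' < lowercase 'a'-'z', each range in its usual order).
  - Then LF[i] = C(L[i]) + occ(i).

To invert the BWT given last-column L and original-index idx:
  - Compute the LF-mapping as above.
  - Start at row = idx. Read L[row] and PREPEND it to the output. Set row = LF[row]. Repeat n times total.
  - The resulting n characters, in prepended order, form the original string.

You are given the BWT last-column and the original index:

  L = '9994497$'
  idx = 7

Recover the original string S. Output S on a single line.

LF mapping: 4 5 6 1 2 7 3 0
Walk LF starting at row 7, prepending L[row]:
  step 1: row=7, L[7]='$', prepend. Next row=LF[7]=0
  step 2: row=0, L[0]='9', prepend. Next row=LF[0]=4
  step 3: row=4, L[4]='4', prepend. Next row=LF[4]=2
  step 4: row=2, L[2]='9', prepend. Next row=LF[2]=6
  step 5: row=6, L[6]='7', prepend. Next row=LF[6]=3
  step 6: row=3, L[3]='4', prepend. Next row=LF[3]=1
  step 7: row=1, L[1]='9', prepend. Next row=LF[1]=5
  step 8: row=5, L[5]='9', prepend. Next row=LF[5]=7
Reversed output: 9947949$

Answer: 9947949$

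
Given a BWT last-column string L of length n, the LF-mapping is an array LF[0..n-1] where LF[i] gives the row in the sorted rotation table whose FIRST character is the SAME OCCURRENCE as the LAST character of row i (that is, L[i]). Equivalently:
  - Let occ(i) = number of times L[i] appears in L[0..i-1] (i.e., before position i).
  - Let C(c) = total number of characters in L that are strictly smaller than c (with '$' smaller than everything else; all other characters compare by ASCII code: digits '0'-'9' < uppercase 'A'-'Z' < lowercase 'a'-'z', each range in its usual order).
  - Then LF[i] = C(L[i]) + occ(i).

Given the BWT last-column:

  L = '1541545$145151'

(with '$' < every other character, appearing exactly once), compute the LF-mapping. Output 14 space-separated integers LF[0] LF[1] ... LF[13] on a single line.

Answer: 1 9 6 2 10 7 11 0 3 8 12 4 13 5

Derivation:
Char counts: '$':1, '1':5, '4':3, '5':5
C (first-col start): C('$')=0, C('1')=1, C('4')=6, C('5')=9
L[0]='1': occ=0, LF[0]=C('1')+0=1+0=1
L[1]='5': occ=0, LF[1]=C('5')+0=9+0=9
L[2]='4': occ=0, LF[2]=C('4')+0=6+0=6
L[3]='1': occ=1, LF[3]=C('1')+1=1+1=2
L[4]='5': occ=1, LF[4]=C('5')+1=9+1=10
L[5]='4': occ=1, LF[5]=C('4')+1=6+1=7
L[6]='5': occ=2, LF[6]=C('5')+2=9+2=11
L[7]='$': occ=0, LF[7]=C('$')+0=0+0=0
L[8]='1': occ=2, LF[8]=C('1')+2=1+2=3
L[9]='4': occ=2, LF[9]=C('4')+2=6+2=8
L[10]='5': occ=3, LF[10]=C('5')+3=9+3=12
L[11]='1': occ=3, LF[11]=C('1')+3=1+3=4
L[12]='5': occ=4, LF[12]=C('5')+4=9+4=13
L[13]='1': occ=4, LF[13]=C('1')+4=1+4=5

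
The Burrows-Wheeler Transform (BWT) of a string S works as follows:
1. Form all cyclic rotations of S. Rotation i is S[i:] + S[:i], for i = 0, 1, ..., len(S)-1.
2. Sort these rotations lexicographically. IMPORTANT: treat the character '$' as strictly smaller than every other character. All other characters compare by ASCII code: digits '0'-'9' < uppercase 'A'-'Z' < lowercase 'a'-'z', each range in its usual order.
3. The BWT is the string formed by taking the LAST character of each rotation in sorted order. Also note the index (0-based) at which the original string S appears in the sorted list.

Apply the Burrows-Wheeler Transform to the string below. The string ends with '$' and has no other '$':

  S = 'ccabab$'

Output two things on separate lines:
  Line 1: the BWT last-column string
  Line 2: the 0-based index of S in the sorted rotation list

All 7 rotations (rotation i = S[i:]+S[:i]):
  rot[0] = ccabab$
  rot[1] = cabab$c
  rot[2] = abab$cc
  rot[3] = bab$cca
  rot[4] = ab$ccab
  rot[5] = b$ccaba
  rot[6] = $ccabab
Sorted (with $ < everything):
  sorted[0] = $ccabab  (last char: 'b')
  sorted[1] = ab$ccab  (last char: 'b')
  sorted[2] = abab$cc  (last char: 'c')
  sorted[3] = b$ccaba  (last char: 'a')
  sorted[4] = bab$cca  (last char: 'a')
  sorted[5] = cabab$c  (last char: 'c')
  sorted[6] = ccabab$  (last char: '$')
Last column: bbcaac$
Original string S is at sorted index 6

Answer: bbcaac$
6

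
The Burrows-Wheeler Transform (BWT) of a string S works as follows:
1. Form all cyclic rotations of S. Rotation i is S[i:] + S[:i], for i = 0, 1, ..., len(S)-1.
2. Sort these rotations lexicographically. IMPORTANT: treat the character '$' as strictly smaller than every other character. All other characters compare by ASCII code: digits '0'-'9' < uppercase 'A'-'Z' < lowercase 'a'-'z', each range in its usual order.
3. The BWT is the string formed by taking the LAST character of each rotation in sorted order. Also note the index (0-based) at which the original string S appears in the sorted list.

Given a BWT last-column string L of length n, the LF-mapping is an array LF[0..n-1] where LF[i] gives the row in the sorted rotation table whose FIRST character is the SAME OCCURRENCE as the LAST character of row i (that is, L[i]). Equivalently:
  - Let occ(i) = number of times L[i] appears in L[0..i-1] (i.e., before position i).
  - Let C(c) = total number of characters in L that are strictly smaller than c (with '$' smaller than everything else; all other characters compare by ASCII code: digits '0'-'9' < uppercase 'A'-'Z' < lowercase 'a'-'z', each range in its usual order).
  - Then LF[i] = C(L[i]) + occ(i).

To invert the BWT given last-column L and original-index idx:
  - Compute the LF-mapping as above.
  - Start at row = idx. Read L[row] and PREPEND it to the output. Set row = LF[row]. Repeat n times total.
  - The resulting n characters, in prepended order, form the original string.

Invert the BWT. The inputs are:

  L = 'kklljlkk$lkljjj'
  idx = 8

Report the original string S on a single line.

Answer: kkkjjlljlkljlk$

Derivation:
LF mapping: 5 6 10 11 1 12 7 8 0 13 9 14 2 3 4
Walk LF starting at row 8, prepending L[row]:
  step 1: row=8, L[8]='$', prepend. Next row=LF[8]=0
  step 2: row=0, L[0]='k', prepend. Next row=LF[0]=5
  step 3: row=5, L[5]='l', prepend. Next row=LF[5]=12
  step 4: row=12, L[12]='j', prepend. Next row=LF[12]=2
  step 5: row=2, L[2]='l', prepend. Next row=LF[2]=10
  step 6: row=10, L[10]='k', prepend. Next row=LF[10]=9
  step 7: row=9, L[9]='l', prepend. Next row=LF[9]=13
  step 8: row=13, L[13]='j', prepend. Next row=LF[13]=3
  step 9: row=3, L[3]='l', prepend. Next row=LF[3]=11
  step 10: row=11, L[11]='l', prepend. Next row=LF[11]=14
  step 11: row=14, L[14]='j', prepend. Next row=LF[14]=4
  step 12: row=4, L[4]='j', prepend. Next row=LF[4]=1
  step 13: row=1, L[1]='k', prepend. Next row=LF[1]=6
  step 14: row=6, L[6]='k', prepend. Next row=LF[6]=7
  step 15: row=7, L[7]='k', prepend. Next row=LF[7]=8
Reversed output: kkkjjlljlkljlk$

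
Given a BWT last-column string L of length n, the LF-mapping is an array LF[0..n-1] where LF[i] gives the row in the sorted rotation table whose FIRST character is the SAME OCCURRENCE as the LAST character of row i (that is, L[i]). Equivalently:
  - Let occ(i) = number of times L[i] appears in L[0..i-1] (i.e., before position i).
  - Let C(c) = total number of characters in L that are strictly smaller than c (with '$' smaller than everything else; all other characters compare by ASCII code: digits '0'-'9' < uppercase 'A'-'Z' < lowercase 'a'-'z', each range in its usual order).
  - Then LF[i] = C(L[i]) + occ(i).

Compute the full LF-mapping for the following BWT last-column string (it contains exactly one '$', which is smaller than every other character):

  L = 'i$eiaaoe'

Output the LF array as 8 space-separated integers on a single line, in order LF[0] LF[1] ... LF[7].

Char counts: '$':1, 'a':2, 'e':2, 'i':2, 'o':1
C (first-col start): C('$')=0, C('a')=1, C('e')=3, C('i')=5, C('o')=7
L[0]='i': occ=0, LF[0]=C('i')+0=5+0=5
L[1]='$': occ=0, LF[1]=C('$')+0=0+0=0
L[2]='e': occ=0, LF[2]=C('e')+0=3+0=3
L[3]='i': occ=1, LF[3]=C('i')+1=5+1=6
L[4]='a': occ=0, LF[4]=C('a')+0=1+0=1
L[5]='a': occ=1, LF[5]=C('a')+1=1+1=2
L[6]='o': occ=0, LF[6]=C('o')+0=7+0=7
L[7]='e': occ=1, LF[7]=C('e')+1=3+1=4

Answer: 5 0 3 6 1 2 7 4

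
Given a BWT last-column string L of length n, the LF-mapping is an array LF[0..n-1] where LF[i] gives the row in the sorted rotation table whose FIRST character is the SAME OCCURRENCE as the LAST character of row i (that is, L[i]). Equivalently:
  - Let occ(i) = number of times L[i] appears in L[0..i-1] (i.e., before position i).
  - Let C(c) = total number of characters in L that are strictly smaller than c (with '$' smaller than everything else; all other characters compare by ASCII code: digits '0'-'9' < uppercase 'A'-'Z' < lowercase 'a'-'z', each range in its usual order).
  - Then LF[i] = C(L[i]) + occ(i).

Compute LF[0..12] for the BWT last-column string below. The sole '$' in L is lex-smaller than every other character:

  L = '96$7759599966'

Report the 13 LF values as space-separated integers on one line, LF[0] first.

Char counts: '$':1, '5':2, '6':3, '7':2, '9':5
C (first-col start): C('$')=0, C('5')=1, C('6')=3, C('7')=6, C('9')=8
L[0]='9': occ=0, LF[0]=C('9')+0=8+0=8
L[1]='6': occ=0, LF[1]=C('6')+0=3+0=3
L[2]='$': occ=0, LF[2]=C('$')+0=0+0=0
L[3]='7': occ=0, LF[3]=C('7')+0=6+0=6
L[4]='7': occ=1, LF[4]=C('7')+1=6+1=7
L[5]='5': occ=0, LF[5]=C('5')+0=1+0=1
L[6]='9': occ=1, LF[6]=C('9')+1=8+1=9
L[7]='5': occ=1, LF[7]=C('5')+1=1+1=2
L[8]='9': occ=2, LF[8]=C('9')+2=8+2=10
L[9]='9': occ=3, LF[9]=C('9')+3=8+3=11
L[10]='9': occ=4, LF[10]=C('9')+4=8+4=12
L[11]='6': occ=1, LF[11]=C('6')+1=3+1=4
L[12]='6': occ=2, LF[12]=C('6')+2=3+2=5

Answer: 8 3 0 6 7 1 9 2 10 11 12 4 5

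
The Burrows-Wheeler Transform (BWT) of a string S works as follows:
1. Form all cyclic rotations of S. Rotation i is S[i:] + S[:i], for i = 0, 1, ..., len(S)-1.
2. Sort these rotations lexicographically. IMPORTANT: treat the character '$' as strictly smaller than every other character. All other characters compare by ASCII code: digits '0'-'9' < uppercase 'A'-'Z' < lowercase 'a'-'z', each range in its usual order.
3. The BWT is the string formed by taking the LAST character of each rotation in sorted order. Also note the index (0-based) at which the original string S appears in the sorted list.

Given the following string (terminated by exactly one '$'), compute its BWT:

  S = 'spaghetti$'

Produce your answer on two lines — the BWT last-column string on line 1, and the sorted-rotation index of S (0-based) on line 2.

Answer: iphagts$te
7

Derivation:
All 10 rotations (rotation i = S[i:]+S[:i]):
  rot[0] = spaghetti$
  rot[1] = paghetti$s
  rot[2] = aghetti$sp
  rot[3] = ghetti$spa
  rot[4] = hetti$spag
  rot[5] = etti$spagh
  rot[6] = tti$spaghe
  rot[7] = ti$spaghet
  rot[8] = i$spaghett
  rot[9] = $spaghetti
Sorted (with $ < everything):
  sorted[0] = $spaghetti  (last char: 'i')
  sorted[1] = aghetti$sp  (last char: 'p')
  sorted[2] = etti$spagh  (last char: 'h')
  sorted[3] = ghetti$spa  (last char: 'a')
  sorted[4] = hetti$spag  (last char: 'g')
  sorted[5] = i$spaghett  (last char: 't')
  sorted[6] = paghetti$s  (last char: 's')
  sorted[7] = spaghetti$  (last char: '$')
  sorted[8] = ti$spaghet  (last char: 't')
  sorted[9] = tti$spaghe  (last char: 'e')
Last column: iphagts$te
Original string S is at sorted index 7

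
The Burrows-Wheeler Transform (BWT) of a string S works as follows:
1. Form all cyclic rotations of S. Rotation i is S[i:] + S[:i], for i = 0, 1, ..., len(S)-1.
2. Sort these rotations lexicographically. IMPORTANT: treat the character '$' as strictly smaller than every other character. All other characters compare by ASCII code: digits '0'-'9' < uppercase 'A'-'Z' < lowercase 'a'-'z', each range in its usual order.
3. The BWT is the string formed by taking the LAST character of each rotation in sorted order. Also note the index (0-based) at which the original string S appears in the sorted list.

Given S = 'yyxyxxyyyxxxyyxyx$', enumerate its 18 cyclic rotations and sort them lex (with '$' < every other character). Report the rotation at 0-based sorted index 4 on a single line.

All 18 rotations (rotation i = S[i:]+S[:i]):
  rot[0] = yyxyxxyyyxxxyyxyx$
  rot[1] = yxyxxyyyxxxyyxyx$y
  rot[2] = xyxxyyyxxxyyxyx$yy
  rot[3] = yxxyyyxxxyyxyx$yyx
  rot[4] = xxyyyxxxyyxyx$yyxy
  rot[5] = xyyyxxxyyxyx$yyxyx
  rot[6] = yyyxxxyyxyx$yyxyxx
  rot[7] = yyxxxyyxyx$yyxyxxy
  rot[8] = yxxxyyxyx$yyxyxxyy
  rot[9] = xxxyyxyx$yyxyxxyyy
  rot[10] = xxyyxyx$yyxyxxyyyx
  rot[11] = xyyxyx$yyxyxxyyyxx
  rot[12] = yyxyx$yyxyxxyyyxxx
  rot[13] = yxyx$yyxyxxyyyxxxy
  rot[14] = xyx$yyxyxxyyyxxxyy
  rot[15] = yx$yyxyxxyyyxxxyyx
  rot[16] = x$yyxyxxyyyxxxyyxy
  rot[17] = $yyxyxxyyyxxxyyxyx
Sorted (with $ < everything):
  sorted[0] = $yyxyxxyyyxxxyyxyx
  sorted[1] = x$yyxyxxyyyxxxyyxy
  sorted[2] = xxxyyxyx$yyxyxxyyy
  sorted[3] = xxyyxyx$yyxyxxyyyx
  sorted[4] = xxyyyxxxyyxyx$yyxy
  sorted[5] = xyx$yyxyxxyyyxxxyy
  sorted[6] = xyxxyyyxxxyyxyx$yy
  sorted[7] = xyyxyx$yyxyxxyyyxx
  sorted[8] = xyyyxxxyyxyx$yyxyx
  sorted[9] = yx$yyxyxxyyyxxxyyx
  sorted[10] = yxxxyyxyx$yyxyxxyy
  sorted[11] = yxxyyyxxxyyxyx$yyx
  sorted[12] = yxyx$yyxyxxyyyxxxy
  sorted[13] = yxyxxyyyxxxyyxyx$y
  sorted[14] = yyxxxyyxyx$yyxyxxy
  sorted[15] = yyxyx$yyxyxxyyyxxx
  sorted[16] = yyxyxxyyyxxxyyxyx$
  sorted[17] = yyyxxxyyxyx$yyxyxx
sorted[4] = xxyyyxxxyyxyx$yyxy

Answer: xxyyyxxxyyxyx$yyxy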